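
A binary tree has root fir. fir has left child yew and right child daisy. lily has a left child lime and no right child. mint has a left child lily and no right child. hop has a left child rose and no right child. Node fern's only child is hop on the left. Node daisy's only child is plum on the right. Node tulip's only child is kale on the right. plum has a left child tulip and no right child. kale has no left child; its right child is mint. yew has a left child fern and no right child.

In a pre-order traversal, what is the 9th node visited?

Pre-order visits the node, then its left subtree, then its right subtree.
Visit fir.
At fir: go left to yew.
  Visit yew.
  At yew: go left to fern.
    Visit fern.
    At fern: go left to hop.
      Visit hop.
      At hop: go left to rose.
        rose is a leaf — visit rose.
      At hop: no right child.
    At fern: no right child.
  At yew: no right child.
At fir: go right to daisy.
  Visit daisy.
  At daisy: no left child.
  At daisy: go right to plum.
    Visit plum.
    At plum: go left to tulip.
      Visit tulip.
      At tulip: no left child.
      At tulip: go right to kale.
        Visit kale.
        At kale: no left child.
        At kale: go right to mint.
          Visit mint.
          At mint: go left to lily.
            Visit lily.
            At lily: go left to lime.
              lime is a leaf — visit lime.
            At lily: no right child.
          At mint: no right child.
    At plum: no right child.
Full pre-order sequence: fir, yew, fern, hop, rose, daisy, plum, tulip, kale, mint, lily, lime.

kale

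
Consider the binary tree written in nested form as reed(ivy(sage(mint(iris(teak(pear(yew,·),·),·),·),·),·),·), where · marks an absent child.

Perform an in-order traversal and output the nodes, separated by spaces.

yew pear teak iris mint sage ivy reed

In-order visits the left subtree, then the node, then the right subtree.
At reed: go left to ivy.
  At ivy: go left to sage.
    At sage: go left to mint.
      At mint: go left to iris.
        At iris: go left to teak.
          At teak: go left to pear.
            At pear: go left to yew.
              yew is a leaf — visit yew.
            Visit pear.
            At pear: no right child.
          Visit teak.
          At teak: no right child.
        Visit iris.
        At iris: no right child.
      Visit mint.
      At mint: no right child.
    Visit sage.
    At sage: no right child.
  Visit ivy.
  At ivy: no right child.
Visit reed.
At reed: no right child.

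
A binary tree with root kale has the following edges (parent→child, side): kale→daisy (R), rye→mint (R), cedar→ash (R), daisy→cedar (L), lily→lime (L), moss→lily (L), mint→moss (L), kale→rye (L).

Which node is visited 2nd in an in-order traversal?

lime

In-order visits the left subtree, then the node, then the right subtree.
At kale: go left to rye.
  At rye: no left child.
  Visit rye.
  At rye: go right to mint.
    At mint: go left to moss.
      At moss: go left to lily.
        At lily: go left to lime.
          lime is a leaf — visit lime.
        Visit lily.
        At lily: no right child.
      Visit moss.
      At moss: no right child.
    Visit mint.
    At mint: no right child.
Visit kale.
At kale: go right to daisy.
  At daisy: go left to cedar.
    At cedar: no left child.
    Visit cedar.
    At cedar: go right to ash.
      ash is a leaf — visit ash.
  Visit daisy.
  At daisy: no right child.
Full in-order sequence: rye, lime, lily, moss, mint, kale, cedar, ash, daisy.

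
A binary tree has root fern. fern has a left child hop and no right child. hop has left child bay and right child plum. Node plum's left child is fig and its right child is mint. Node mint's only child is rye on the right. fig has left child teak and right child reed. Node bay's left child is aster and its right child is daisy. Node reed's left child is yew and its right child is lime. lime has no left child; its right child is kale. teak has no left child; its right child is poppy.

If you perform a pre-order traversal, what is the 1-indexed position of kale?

13

Pre-order visits the node, then its left subtree, then its right subtree.
Visit fern.
At fern: go left to hop.
  Visit hop.
  At hop: go left to bay.
    Visit bay.
    At bay: go left to aster.
      aster is a leaf — visit aster.
    At bay: go right to daisy.
      daisy is a leaf — visit daisy.
  At hop: go right to plum.
    Visit plum.
    At plum: go left to fig.
      Visit fig.
      At fig: go left to teak.
        Visit teak.
        At teak: no left child.
        At teak: go right to poppy.
          poppy is a leaf — visit poppy.
      At fig: go right to reed.
        Visit reed.
        At reed: go left to yew.
          yew is a leaf — visit yew.
        At reed: go right to lime.
          Visit lime.
          At lime: no left child.
          At lime: go right to kale.
            kale is a leaf — visit kale.
    At plum: go right to mint.
      Visit mint.
      At mint: no left child.
      At mint: go right to rye.
        rye is a leaf — visit rye.
At fern: no right child.
Full pre-order sequence: fern, hop, bay, aster, daisy, plum, fig, teak, poppy, reed, yew, lime, kale, mint, rye.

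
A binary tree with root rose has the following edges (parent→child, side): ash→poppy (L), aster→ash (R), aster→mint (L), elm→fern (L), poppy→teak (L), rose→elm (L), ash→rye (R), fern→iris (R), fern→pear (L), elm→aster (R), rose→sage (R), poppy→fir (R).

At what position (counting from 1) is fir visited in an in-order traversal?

In-order visits the left subtree, then the node, then the right subtree.
At rose: go left to elm.
  At elm: go left to fern.
    At fern: go left to pear.
      pear is a leaf — visit pear.
    Visit fern.
    At fern: go right to iris.
      iris is a leaf — visit iris.
  Visit elm.
  At elm: go right to aster.
    At aster: go left to mint.
      mint is a leaf — visit mint.
    Visit aster.
    At aster: go right to ash.
      At ash: go left to poppy.
        At poppy: go left to teak.
          teak is a leaf — visit teak.
        Visit poppy.
        At poppy: go right to fir.
          fir is a leaf — visit fir.
      Visit ash.
      At ash: go right to rye.
        rye is a leaf — visit rye.
Visit rose.
At rose: go right to sage.
  sage is a leaf — visit sage.
Full in-order sequence: pear, fern, iris, elm, mint, aster, teak, poppy, fir, ash, rye, rose, sage.

9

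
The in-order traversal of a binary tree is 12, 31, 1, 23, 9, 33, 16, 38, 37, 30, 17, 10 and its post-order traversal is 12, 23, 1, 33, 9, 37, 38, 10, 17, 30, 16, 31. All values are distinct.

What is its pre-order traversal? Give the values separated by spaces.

31 12 16 9 1 23 33 30 38 37 17 10

The last element of post-order is the root; it splits in-order into left and right subtrees.
Root 31: left subtree has 1 node {12}, right has 10 {1, 23, 9, 33, 16, 38, 37, 30, 17, 10}.
  Root 16: left subtree has 4 nodes {1, 23, 9, 33}, right has 5 {38, 37, 30, 17, 10}.
    Root 9: left subtree has 2 nodes {1, 23}, right has 1 {33}.
      Root 1: left subtree has 0 nodes { }, right has 1 {23}.
    Root 30: left subtree has 2 nodes {38, 37}, right has 2 {17, 10}.
      Root 38: left subtree has 0 nodes { }, right has 1 {37}.
      Root 17: left subtree has 0 nodes { }, right has 1 {10}.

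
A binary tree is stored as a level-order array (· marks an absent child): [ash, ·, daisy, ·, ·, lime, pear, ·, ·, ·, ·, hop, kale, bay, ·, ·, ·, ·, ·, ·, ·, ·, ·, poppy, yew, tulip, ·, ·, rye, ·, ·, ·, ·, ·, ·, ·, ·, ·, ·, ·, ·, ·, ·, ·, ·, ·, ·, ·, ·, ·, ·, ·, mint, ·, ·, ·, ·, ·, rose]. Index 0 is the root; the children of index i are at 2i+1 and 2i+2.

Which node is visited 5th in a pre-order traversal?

poppy

Pre-order visits the node, then its left subtree, then its right subtree.
Visit ash.
At ash: no left child.
At ash: go right to daisy.
  Visit daisy.
  At daisy: go left to lime.
    Visit lime.
    At lime: go left to hop.
      Visit hop.
      At hop: go left to poppy.
        poppy is a leaf — visit poppy.
      At hop: go right to yew.
        yew is a leaf — visit yew.
    At lime: go right to kale.
      Visit kale.
      At kale: go left to tulip.
        Visit tulip.
        At tulip: no left child.
        At tulip: go right to mint.
          mint is a leaf — visit mint.
      At kale: no right child.
  At daisy: go right to pear.
    Visit pear.
    At pear: go left to bay.
      Visit bay.
      At bay: no left child.
      At bay: go right to rye.
        Visit rye.
        At rye: no left child.
        At rye: go right to rose.
          rose is a leaf — visit rose.
    At pear: no right child.
Full pre-order sequence: ash, daisy, lime, hop, poppy, yew, kale, tulip, mint, pear, bay, rye, rose.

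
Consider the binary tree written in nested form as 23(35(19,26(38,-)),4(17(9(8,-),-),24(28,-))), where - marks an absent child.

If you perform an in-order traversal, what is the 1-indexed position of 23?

5

In-order visits the left subtree, then the node, then the right subtree.
At 23: go left to 35.
  At 35: go left to 19.
    19 is a leaf — visit 19.
  Visit 35.
  At 35: go right to 26.
    At 26: go left to 38.
      38 is a leaf — visit 38.
    Visit 26.
    At 26: no right child.
Visit 23.
At 23: go right to 4.
  At 4: go left to 17.
    At 17: go left to 9.
      At 9: go left to 8.
        8 is a leaf — visit 8.
      Visit 9.
      At 9: no right child.
    Visit 17.
    At 17: no right child.
  Visit 4.
  At 4: go right to 24.
    At 24: go left to 28.
      28 is a leaf — visit 28.
    Visit 24.
    At 24: no right child.
Full in-order sequence: 19, 35, 38, 26, 23, 8, 9, 17, 4, 28, 24.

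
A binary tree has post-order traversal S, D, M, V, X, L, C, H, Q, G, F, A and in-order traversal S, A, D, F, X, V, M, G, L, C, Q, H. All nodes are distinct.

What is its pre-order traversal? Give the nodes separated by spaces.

The last element of post-order is the root; it splits in-order into left and right subtrees.
Root A: left subtree has 1 node {S}, right has 10 {D, F, X, V, M, G, L, C, Q, H}.
  Root F: left subtree has 1 node {D}, right has 8 {X, V, M, G, L, C, Q, H}.
    Root G: left subtree has 3 nodes {X, V, M}, right has 4 {L, C, Q, H}.
      Root X: left subtree has 0 nodes { }, right has 2 {V, M}.
        Root V: left subtree has 0 nodes { }, right has 1 {M}.
      Root Q: left subtree has 2 nodes {L, C}, right has 1 {H}.
        Root C: left subtree has 1 node {L}, right has 0 { }.

A S F D G X V M Q C L H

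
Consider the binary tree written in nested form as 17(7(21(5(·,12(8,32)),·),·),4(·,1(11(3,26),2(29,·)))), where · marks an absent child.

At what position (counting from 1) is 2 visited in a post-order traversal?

Post-order visits the left subtree, then the right subtree, then the node.
At 17: go left to 7.
  At 7: go left to 21.
    At 21: go left to 5.
      At 5: no left child.
      At 5: go right to 12.
        At 12: go left to 8.
          8 is a leaf — visit 8.
        At 12: go right to 32.
          32 is a leaf — visit 32.
        Visit 12.
      Visit 5.
    At 21: no right child.
    Visit 21.
  At 7: no right child.
  Visit 7.
At 17: go right to 4.
  At 4: no left child.
  At 4: go right to 1.
    At 1: go left to 11.
      At 11: go left to 3.
        3 is a leaf — visit 3.
      At 11: go right to 26.
        26 is a leaf — visit 26.
      Visit 11.
    At 1: go right to 2.
      At 2: go left to 29.
        29 is a leaf — visit 29.
      At 2: no right child.
      Visit 2.
    Visit 1.
  Visit 4.
Visit 17.
Full post-order sequence: 8, 32, 12, 5, 21, 7, 3, 26, 11, 29, 2, 1, 4, 17.

11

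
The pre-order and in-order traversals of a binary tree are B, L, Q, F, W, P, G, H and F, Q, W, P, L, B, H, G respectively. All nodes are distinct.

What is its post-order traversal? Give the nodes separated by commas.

F, P, W, Q, L, H, G, B

The first element of pre-order is the root; it splits in-order into left and right subtrees.
Root B: left subtree has 5 nodes {F, Q, W, P, L}, right has 2 {H, G}.
  Root L: left subtree has 4 nodes {F, Q, W, P}, right has 0 { }.
    Root Q: left subtree has 1 node {F}, right has 2 {W, P}.
      Root W: left subtree has 0 nodes { }, right has 1 {P}.
  Root G: left subtree has 1 node {H}, right has 0 { }.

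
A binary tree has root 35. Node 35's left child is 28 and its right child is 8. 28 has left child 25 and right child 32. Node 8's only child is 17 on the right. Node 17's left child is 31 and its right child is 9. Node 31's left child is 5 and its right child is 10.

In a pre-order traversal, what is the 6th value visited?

17

Pre-order visits the node, then its left subtree, then its right subtree.
Visit 35.
At 35: go left to 28.
  Visit 28.
  At 28: go left to 25.
    25 is a leaf — visit 25.
  At 28: go right to 32.
    32 is a leaf — visit 32.
At 35: go right to 8.
  Visit 8.
  At 8: no left child.
  At 8: go right to 17.
    Visit 17.
    At 17: go left to 31.
      Visit 31.
      At 31: go left to 5.
        5 is a leaf — visit 5.
      At 31: go right to 10.
        10 is a leaf — visit 10.
    At 17: go right to 9.
      9 is a leaf — visit 9.
Full pre-order sequence: 35, 28, 25, 32, 8, 17, 31, 5, 10, 9.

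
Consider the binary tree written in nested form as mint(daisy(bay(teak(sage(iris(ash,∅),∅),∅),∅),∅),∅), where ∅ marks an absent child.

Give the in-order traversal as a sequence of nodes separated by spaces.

In-order visits the left subtree, then the node, then the right subtree.
At mint: go left to daisy.
  At daisy: go left to bay.
    At bay: go left to teak.
      At teak: go left to sage.
        At sage: go left to iris.
          At iris: go left to ash.
            ash is a leaf — visit ash.
          Visit iris.
          At iris: no right child.
        Visit sage.
        At sage: no right child.
      Visit teak.
      At teak: no right child.
    Visit bay.
    At bay: no right child.
  Visit daisy.
  At daisy: no right child.
Visit mint.
At mint: no right child.

ash iris sage teak bay daisy mint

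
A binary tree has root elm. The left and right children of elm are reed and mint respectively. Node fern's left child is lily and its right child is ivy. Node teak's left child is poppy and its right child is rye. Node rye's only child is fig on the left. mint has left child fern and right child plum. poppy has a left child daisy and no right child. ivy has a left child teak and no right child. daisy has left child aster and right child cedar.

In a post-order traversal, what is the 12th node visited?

plum

Post-order visits the left subtree, then the right subtree, then the node.
At elm: go left to reed.
  reed is a leaf — visit reed.
At elm: go right to mint.
  At mint: go left to fern.
    At fern: go left to lily.
      lily is a leaf — visit lily.
    At fern: go right to ivy.
      At ivy: go left to teak.
        At teak: go left to poppy.
          At poppy: go left to daisy.
            At daisy: go left to aster.
              aster is a leaf — visit aster.
            At daisy: go right to cedar.
              cedar is a leaf — visit cedar.
            Visit daisy.
          At poppy: no right child.
          Visit poppy.
        At teak: go right to rye.
          At rye: go left to fig.
            fig is a leaf — visit fig.
          At rye: no right child.
          Visit rye.
        Visit teak.
      At ivy: no right child.
      Visit ivy.
    Visit fern.
  At mint: go right to plum.
    plum is a leaf — visit plum.
  Visit mint.
Visit elm.
Full post-order sequence: reed, lily, aster, cedar, daisy, poppy, fig, rye, teak, ivy, fern, plum, mint, elm.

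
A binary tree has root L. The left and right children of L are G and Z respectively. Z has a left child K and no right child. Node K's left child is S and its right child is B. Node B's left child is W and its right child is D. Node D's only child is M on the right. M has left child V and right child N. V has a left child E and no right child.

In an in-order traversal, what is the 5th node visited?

In-order visits the left subtree, then the node, then the right subtree.
At L: go left to G.
  G is a leaf — visit G.
Visit L.
At L: go right to Z.
  At Z: go left to K.
    At K: go left to S.
      S is a leaf — visit S.
    Visit K.
    At K: go right to B.
      At B: go left to W.
        W is a leaf — visit W.
      Visit B.
      At B: go right to D.
        At D: no left child.
        Visit D.
        At D: go right to M.
          At M: go left to V.
            At V: go left to E.
              E is a leaf — visit E.
            Visit V.
            At V: no right child.
          Visit M.
          At M: go right to N.
            N is a leaf — visit N.
  Visit Z.
  At Z: no right child.
Full in-order sequence: G, L, S, K, W, B, D, E, V, M, N, Z.

W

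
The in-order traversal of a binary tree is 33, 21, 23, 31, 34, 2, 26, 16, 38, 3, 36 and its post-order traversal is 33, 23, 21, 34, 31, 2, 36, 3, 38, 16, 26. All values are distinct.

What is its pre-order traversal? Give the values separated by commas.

26, 2, 31, 21, 33, 23, 34, 16, 38, 3, 36

The last element of post-order is the root; it splits in-order into left and right subtrees.
Root 26: left subtree has 6 nodes {33, 21, 23, 31, 34, 2}, right has 4 {16, 38, 3, 36}.
  Root 2: left subtree has 5 nodes {33, 21, 23, 31, 34}, right has 0 { }.
    Root 31: left subtree has 3 nodes {33, 21, 23}, right has 1 {34}.
      Root 21: left subtree has 1 node {33}, right has 1 {23}.
  Root 16: left subtree has 0 nodes { }, right has 3 {38, 3, 36}.
    Root 38: left subtree has 0 nodes { }, right has 2 {3, 36}.
      Root 3: left subtree has 0 nodes { }, right has 1 {36}.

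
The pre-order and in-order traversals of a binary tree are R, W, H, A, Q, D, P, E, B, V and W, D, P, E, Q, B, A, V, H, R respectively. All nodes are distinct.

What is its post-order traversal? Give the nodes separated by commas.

The first element of pre-order is the root; it splits in-order into left and right subtrees.
Root R: left subtree has 9 nodes {W, D, P, E, Q, B, A, V, H}, right has 0 { }.
  Root W: left subtree has 0 nodes { }, right has 8 {D, P, E, Q, B, A, V, H}.
    Root H: left subtree has 7 nodes {D, P, E, Q, B, A, V}, right has 0 { }.
      Root A: left subtree has 5 nodes {D, P, E, Q, B}, right has 1 {V}.
        Root Q: left subtree has 3 nodes {D, P, E}, right has 1 {B}.
          Root D: left subtree has 0 nodes { }, right has 2 {P, E}.
            Root P: left subtree has 0 nodes { }, right has 1 {E}.

E, P, D, B, Q, V, A, H, W, R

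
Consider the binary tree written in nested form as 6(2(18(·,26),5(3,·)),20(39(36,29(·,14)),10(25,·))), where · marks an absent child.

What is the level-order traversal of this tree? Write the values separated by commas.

6, 2, 20, 18, 5, 39, 10, 26, 3, 36, 29, 25, 14

Level-order visits nodes level by level from the root, left to right within each level.
Level 0: 6
Level 1: 2, 20
Level 2: 18, 5, 39, 10
Level 3: 26, 3, 36, 29, 25
Level 4: 14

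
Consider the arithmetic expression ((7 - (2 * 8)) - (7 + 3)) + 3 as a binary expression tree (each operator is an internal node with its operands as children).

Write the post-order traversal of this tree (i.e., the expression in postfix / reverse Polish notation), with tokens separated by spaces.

7 2 8 * - 7 3 + - 3 +

Post-order on an expression tree gives postfix notation: for each operator, emit left operand, right operand, then the operator.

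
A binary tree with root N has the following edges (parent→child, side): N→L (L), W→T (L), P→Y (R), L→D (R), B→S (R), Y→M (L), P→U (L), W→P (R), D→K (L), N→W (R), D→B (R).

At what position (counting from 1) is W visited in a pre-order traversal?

7

Pre-order visits the node, then its left subtree, then its right subtree.
Visit N.
At N: go left to L.
  Visit L.
  At L: no left child.
  At L: go right to D.
    Visit D.
    At D: go left to K.
      K is a leaf — visit K.
    At D: go right to B.
      Visit B.
      At B: no left child.
      At B: go right to S.
        S is a leaf — visit S.
At N: go right to W.
  Visit W.
  At W: go left to T.
    T is a leaf — visit T.
  At W: go right to P.
    Visit P.
    At P: go left to U.
      U is a leaf — visit U.
    At P: go right to Y.
      Visit Y.
      At Y: go left to M.
        M is a leaf — visit M.
      At Y: no right child.
Full pre-order sequence: N, L, D, K, B, S, W, T, P, U, Y, M.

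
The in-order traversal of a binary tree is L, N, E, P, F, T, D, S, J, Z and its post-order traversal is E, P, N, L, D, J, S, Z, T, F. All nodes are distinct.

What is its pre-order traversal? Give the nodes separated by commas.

F, L, N, P, E, T, Z, S, D, J

The last element of post-order is the root; it splits in-order into left and right subtrees.
Root F: left subtree has 4 nodes {L, N, E, P}, right has 5 {T, D, S, J, Z}.
  Root L: left subtree has 0 nodes { }, right has 3 {N, E, P}.
    Root N: left subtree has 0 nodes { }, right has 2 {E, P}.
      Root P: left subtree has 1 node {E}, right has 0 { }.
  Root T: left subtree has 0 nodes { }, right has 4 {D, S, J, Z}.
    Root Z: left subtree has 3 nodes {D, S, J}, right has 0 { }.
      Root S: left subtree has 1 node {D}, right has 1 {J}.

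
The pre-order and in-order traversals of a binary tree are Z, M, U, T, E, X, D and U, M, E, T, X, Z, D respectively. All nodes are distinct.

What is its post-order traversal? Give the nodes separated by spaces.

The first element of pre-order is the root; it splits in-order into left and right subtrees.
Root Z: left subtree has 5 nodes {U, M, E, T, X}, right has 1 {D}.
  Root M: left subtree has 1 node {U}, right has 3 {E, T, X}.
    Root T: left subtree has 1 node {E}, right has 1 {X}.

U E X T M D Z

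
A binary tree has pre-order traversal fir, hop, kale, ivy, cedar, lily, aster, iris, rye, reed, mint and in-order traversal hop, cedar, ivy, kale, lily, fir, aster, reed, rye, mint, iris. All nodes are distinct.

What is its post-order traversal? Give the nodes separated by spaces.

The first element of pre-order is the root; it splits in-order into left and right subtrees.
Root fir: left subtree has 5 nodes {hop, cedar, ivy, kale, lily}, right has 5 {aster, reed, rye, mint, iris}.
  Root hop: left subtree has 0 nodes { }, right has 4 {cedar, ivy, kale, lily}.
    Root kale: left subtree has 2 nodes {cedar, ivy}, right has 1 {lily}.
      Root ivy: left subtree has 1 node {cedar}, right has 0 { }.
  Root aster: left subtree has 0 nodes { }, right has 4 {reed, rye, mint, iris}.
    Root iris: left subtree has 3 nodes {reed, rye, mint}, right has 0 { }.
      Root rye: left subtree has 1 node {reed}, right has 1 {mint}.

cedar ivy lily kale hop reed mint rye iris aster fir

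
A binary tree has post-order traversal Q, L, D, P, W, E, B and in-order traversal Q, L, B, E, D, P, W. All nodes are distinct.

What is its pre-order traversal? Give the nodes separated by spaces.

The last element of post-order is the root; it splits in-order into left and right subtrees.
Root B: left subtree has 2 nodes {Q, L}, right has 4 {E, D, P, W}.
  Root L: left subtree has 1 node {Q}, right has 0 { }.
  Root E: left subtree has 0 nodes { }, right has 3 {D, P, W}.
    Root W: left subtree has 2 nodes {D, P}, right has 0 { }.
      Root P: left subtree has 1 node {D}, right has 0 { }.

B L Q E W P D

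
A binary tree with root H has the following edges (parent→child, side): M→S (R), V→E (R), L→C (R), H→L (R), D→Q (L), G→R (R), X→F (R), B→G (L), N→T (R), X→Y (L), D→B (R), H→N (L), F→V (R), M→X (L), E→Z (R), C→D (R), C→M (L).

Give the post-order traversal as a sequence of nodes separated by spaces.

Post-order visits the left subtree, then the right subtree, then the node.
At H: go left to N.
  At N: no left child.
  At N: go right to T.
    T is a leaf — visit T.
  Visit N.
At H: go right to L.
  At L: no left child.
  At L: go right to C.
    At C: go left to M.
      At M: go left to X.
        At X: go left to Y.
          Y is a leaf — visit Y.
        At X: go right to F.
          At F: no left child.
          At F: go right to V.
            At V: no left child.
            At V: go right to E.
              At E: no left child.
              At E: go right to Z.
                Z is a leaf — visit Z.
              Visit E.
            Visit V.
          Visit F.
        Visit X.
      At M: go right to S.
        S is a leaf — visit S.
      Visit M.
    At C: go right to D.
      At D: go left to Q.
        Q is a leaf — visit Q.
      At D: go right to B.
        At B: go left to G.
          At G: no left child.
          At G: go right to R.
            R is a leaf — visit R.
          Visit G.
        At B: no right child.
        Visit B.
      Visit D.
    Visit C.
  Visit L.
Visit H.

T N Y Z E V F X S M Q R G B D C L H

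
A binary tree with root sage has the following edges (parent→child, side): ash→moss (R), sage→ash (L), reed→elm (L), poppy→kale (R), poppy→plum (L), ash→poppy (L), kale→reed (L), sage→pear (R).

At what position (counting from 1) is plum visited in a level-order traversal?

6

Level-order visits nodes level by level from the root, left to right within each level.
Level 0: sage
Level 1: ash, pear
Level 2: poppy, moss
Level 3: plum, kale
Level 4: reed
Level 5: elm
Full level-order sequence: sage, ash, pear, poppy, moss, plum, kale, reed, elm.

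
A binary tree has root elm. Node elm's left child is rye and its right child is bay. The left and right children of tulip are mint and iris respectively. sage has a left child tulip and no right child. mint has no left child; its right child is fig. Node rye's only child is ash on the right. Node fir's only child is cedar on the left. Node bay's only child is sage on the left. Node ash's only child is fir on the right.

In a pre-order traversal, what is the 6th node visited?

bay

Pre-order visits the node, then its left subtree, then its right subtree.
Visit elm.
At elm: go left to rye.
  Visit rye.
  At rye: no left child.
  At rye: go right to ash.
    Visit ash.
    At ash: no left child.
    At ash: go right to fir.
      Visit fir.
      At fir: go left to cedar.
        cedar is a leaf — visit cedar.
      At fir: no right child.
At elm: go right to bay.
  Visit bay.
  At bay: go left to sage.
    Visit sage.
    At sage: go left to tulip.
      Visit tulip.
      At tulip: go left to mint.
        Visit mint.
        At mint: no left child.
        At mint: go right to fig.
          fig is a leaf — visit fig.
      At tulip: go right to iris.
        iris is a leaf — visit iris.
    At sage: no right child.
  At bay: no right child.
Full pre-order sequence: elm, rye, ash, fir, cedar, bay, sage, tulip, mint, fig, iris.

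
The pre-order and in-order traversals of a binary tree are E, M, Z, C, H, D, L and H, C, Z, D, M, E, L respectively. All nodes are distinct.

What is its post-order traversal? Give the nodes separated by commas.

H, C, D, Z, M, L, E

The first element of pre-order is the root; it splits in-order into left and right subtrees.
Root E: left subtree has 5 nodes {H, C, Z, D, M}, right has 1 {L}.
  Root M: left subtree has 4 nodes {H, C, Z, D}, right has 0 { }.
    Root Z: left subtree has 2 nodes {H, C}, right has 1 {D}.
      Root C: left subtree has 1 node {H}, right has 0 { }.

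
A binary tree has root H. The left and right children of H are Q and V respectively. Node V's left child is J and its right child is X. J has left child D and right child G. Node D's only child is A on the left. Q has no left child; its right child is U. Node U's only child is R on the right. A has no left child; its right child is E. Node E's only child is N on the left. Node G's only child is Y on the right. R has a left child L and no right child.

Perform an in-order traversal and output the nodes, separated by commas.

Q, U, L, R, H, A, N, E, D, J, G, Y, V, X

In-order visits the left subtree, then the node, then the right subtree.
At H: go left to Q.
  At Q: no left child.
  Visit Q.
  At Q: go right to U.
    At U: no left child.
    Visit U.
    At U: go right to R.
      At R: go left to L.
        L is a leaf — visit L.
      Visit R.
      At R: no right child.
Visit H.
At H: go right to V.
  At V: go left to J.
    At J: go left to D.
      At D: go left to A.
        At A: no left child.
        Visit A.
        At A: go right to E.
          At E: go left to N.
            N is a leaf — visit N.
          Visit E.
          At E: no right child.
      Visit D.
      At D: no right child.
    Visit J.
    At J: go right to G.
      At G: no left child.
      Visit G.
      At G: go right to Y.
        Y is a leaf — visit Y.
  Visit V.
  At V: go right to X.
    X is a leaf — visit X.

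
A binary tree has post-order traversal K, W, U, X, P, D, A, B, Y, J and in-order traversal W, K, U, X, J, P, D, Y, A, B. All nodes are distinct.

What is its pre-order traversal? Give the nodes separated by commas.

J, X, U, W, K, Y, D, P, B, A

The last element of post-order is the root; it splits in-order into left and right subtrees.
Root J: left subtree has 4 nodes {W, K, U, X}, right has 5 {P, D, Y, A, B}.
  Root X: left subtree has 3 nodes {W, K, U}, right has 0 { }.
    Root U: left subtree has 2 nodes {W, K}, right has 0 { }.
      Root W: left subtree has 0 nodes { }, right has 1 {K}.
  Root Y: left subtree has 2 nodes {P, D}, right has 2 {A, B}.
    Root D: left subtree has 1 node {P}, right has 0 { }.
    Root B: left subtree has 1 node {A}, right has 0 { }.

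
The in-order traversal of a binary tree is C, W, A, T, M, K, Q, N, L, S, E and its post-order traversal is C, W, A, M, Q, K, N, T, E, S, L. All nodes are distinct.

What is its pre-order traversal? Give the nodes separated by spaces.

The last element of post-order is the root; it splits in-order into left and right subtrees.
Root L: left subtree has 8 nodes {C, W, A, T, M, K, Q, N}, right has 2 {S, E}.
  Root T: left subtree has 3 nodes {C, W, A}, right has 4 {M, K, Q, N}.
    Root A: left subtree has 2 nodes {C, W}, right has 0 { }.
      Root W: left subtree has 1 node {C}, right has 0 { }.
    Root N: left subtree has 3 nodes {M, K, Q}, right has 0 { }.
      Root K: left subtree has 1 node {M}, right has 1 {Q}.
  Root S: left subtree has 0 nodes { }, right has 1 {E}.

L T A W C N K M Q S E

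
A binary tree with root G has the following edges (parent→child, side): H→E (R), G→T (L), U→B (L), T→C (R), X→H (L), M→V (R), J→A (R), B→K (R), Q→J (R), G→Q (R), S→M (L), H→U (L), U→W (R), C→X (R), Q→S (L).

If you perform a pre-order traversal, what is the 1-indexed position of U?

6

Pre-order visits the node, then its left subtree, then its right subtree.
Visit G.
At G: go left to T.
  Visit T.
  At T: no left child.
  At T: go right to C.
    Visit C.
    At C: no left child.
    At C: go right to X.
      Visit X.
      At X: go left to H.
        Visit H.
        At H: go left to U.
          Visit U.
          At U: go left to B.
            Visit B.
            At B: no left child.
            At B: go right to K.
              K is a leaf — visit K.
          At U: go right to W.
            W is a leaf — visit W.
        At H: go right to E.
          E is a leaf — visit E.
      At X: no right child.
At G: go right to Q.
  Visit Q.
  At Q: go left to S.
    Visit S.
    At S: go left to M.
      Visit M.
      At M: no left child.
      At M: go right to V.
        V is a leaf — visit V.
    At S: no right child.
  At Q: go right to J.
    Visit J.
    At J: no left child.
    At J: go right to A.
      A is a leaf — visit A.
Full pre-order sequence: G, T, C, X, H, U, B, K, W, E, Q, S, M, V, J, A.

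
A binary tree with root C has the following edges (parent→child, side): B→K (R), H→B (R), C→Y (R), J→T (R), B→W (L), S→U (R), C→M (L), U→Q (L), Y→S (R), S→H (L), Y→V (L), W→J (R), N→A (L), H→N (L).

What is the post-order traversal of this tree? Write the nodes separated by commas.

M, V, A, N, T, J, W, K, B, H, Q, U, S, Y, C

Post-order visits the left subtree, then the right subtree, then the node.
At C: go left to M.
  M is a leaf — visit M.
At C: go right to Y.
  At Y: go left to V.
    V is a leaf — visit V.
  At Y: go right to S.
    At S: go left to H.
      At H: go left to N.
        At N: go left to A.
          A is a leaf — visit A.
        At N: no right child.
        Visit N.
      At H: go right to B.
        At B: go left to W.
          At W: no left child.
          At W: go right to J.
            At J: no left child.
            At J: go right to T.
              T is a leaf — visit T.
            Visit J.
          Visit W.
        At B: go right to K.
          K is a leaf — visit K.
        Visit B.
      Visit H.
    At S: go right to U.
      At U: go left to Q.
        Q is a leaf — visit Q.
      At U: no right child.
      Visit U.
    Visit S.
  Visit Y.
Visit C.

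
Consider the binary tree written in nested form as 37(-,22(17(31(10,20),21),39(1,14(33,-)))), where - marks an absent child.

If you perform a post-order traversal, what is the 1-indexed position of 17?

Post-order visits the left subtree, then the right subtree, then the node.
At 37: no left child.
At 37: go right to 22.
  At 22: go left to 17.
    At 17: go left to 31.
      At 31: go left to 10.
        10 is a leaf — visit 10.
      At 31: go right to 20.
        20 is a leaf — visit 20.
      Visit 31.
    At 17: go right to 21.
      21 is a leaf — visit 21.
    Visit 17.
  At 22: go right to 39.
    At 39: go left to 1.
      1 is a leaf — visit 1.
    At 39: go right to 14.
      At 14: go left to 33.
        33 is a leaf — visit 33.
      At 14: no right child.
      Visit 14.
    Visit 39.
  Visit 22.
Visit 37.
Full post-order sequence: 10, 20, 31, 21, 17, 1, 33, 14, 39, 22, 37.

5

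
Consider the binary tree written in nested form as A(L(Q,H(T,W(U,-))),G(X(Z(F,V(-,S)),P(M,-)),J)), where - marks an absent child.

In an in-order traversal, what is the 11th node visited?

S

In-order visits the left subtree, then the node, then the right subtree.
At A: go left to L.
  At L: go left to Q.
    Q is a leaf — visit Q.
  Visit L.
  At L: go right to H.
    At H: go left to T.
      T is a leaf — visit T.
    Visit H.
    At H: go right to W.
      At W: go left to U.
        U is a leaf — visit U.
      Visit W.
      At W: no right child.
Visit A.
At A: go right to G.
  At G: go left to X.
    At X: go left to Z.
      At Z: go left to F.
        F is a leaf — visit F.
      Visit Z.
      At Z: go right to V.
        At V: no left child.
        Visit V.
        At V: go right to S.
          S is a leaf — visit S.
    Visit X.
    At X: go right to P.
      At P: go left to M.
        M is a leaf — visit M.
      Visit P.
      At P: no right child.
  Visit G.
  At G: go right to J.
    J is a leaf — visit J.
Full in-order sequence: Q, L, T, H, U, W, A, F, Z, V, S, X, M, P, G, J.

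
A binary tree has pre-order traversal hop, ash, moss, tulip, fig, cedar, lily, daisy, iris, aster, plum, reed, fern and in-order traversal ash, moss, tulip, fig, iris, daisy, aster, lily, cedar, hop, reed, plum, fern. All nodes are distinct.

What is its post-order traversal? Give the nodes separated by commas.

The first element of pre-order is the root; it splits in-order into left and right subtrees.
Root hop: left subtree has 9 nodes {ash, moss, tulip, fig, iris, daisy, aster, lily, cedar}, right has 3 {reed, plum, fern}.
  Root ash: left subtree has 0 nodes { }, right has 8 {moss, tulip, fig, iris, daisy, aster, lily, cedar}.
    Root moss: left subtree has 0 nodes { }, right has 7 {tulip, fig, iris, daisy, aster, lily, cedar}.
      Root tulip: left subtree has 0 nodes { }, right has 6 {fig, iris, daisy, aster, lily, cedar}.
        Root fig: left subtree has 0 nodes { }, right has 5 {iris, daisy, aster, lily, cedar}.
          Root cedar: left subtree has 4 nodes {iris, daisy, aster, lily}, right has 0 { }.
            Root lily: left subtree has 3 nodes {iris, daisy, aster}, right has 0 { }.
              Root daisy: left subtree has 1 node {iris}, right has 1 {aster}.
  Root plum: left subtree has 1 node {reed}, right has 1 {fern}.

iris, aster, daisy, lily, cedar, fig, tulip, moss, ash, reed, fern, plum, hop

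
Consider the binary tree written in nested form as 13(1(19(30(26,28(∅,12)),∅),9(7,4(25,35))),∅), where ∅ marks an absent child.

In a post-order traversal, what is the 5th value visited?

Post-order visits the left subtree, then the right subtree, then the node.
At 13: go left to 1.
  At 1: go left to 19.
    At 19: go left to 30.
      At 30: go left to 26.
        26 is a leaf — visit 26.
      At 30: go right to 28.
        At 28: no left child.
        At 28: go right to 12.
          12 is a leaf — visit 12.
        Visit 28.
      Visit 30.
    At 19: no right child.
    Visit 19.
  At 1: go right to 9.
    At 9: go left to 7.
      7 is a leaf — visit 7.
    At 9: go right to 4.
      At 4: go left to 25.
        25 is a leaf — visit 25.
      At 4: go right to 35.
        35 is a leaf — visit 35.
      Visit 4.
    Visit 9.
  Visit 1.
At 13: no right child.
Visit 13.
Full post-order sequence: 26, 12, 28, 30, 19, 7, 25, 35, 4, 9, 1, 13.

19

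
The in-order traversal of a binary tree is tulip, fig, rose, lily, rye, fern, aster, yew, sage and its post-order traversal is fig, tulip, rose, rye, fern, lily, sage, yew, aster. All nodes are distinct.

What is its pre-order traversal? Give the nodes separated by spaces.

aster lily rose tulip fig fern rye yew sage

The last element of post-order is the root; it splits in-order into left and right subtrees.
Root aster: left subtree has 6 nodes {tulip, fig, rose, lily, rye, fern}, right has 2 {yew, sage}.
  Root lily: left subtree has 3 nodes {tulip, fig, rose}, right has 2 {rye, fern}.
    Root rose: left subtree has 2 nodes {tulip, fig}, right has 0 { }.
      Root tulip: left subtree has 0 nodes { }, right has 1 {fig}.
    Root fern: left subtree has 1 node {rye}, right has 0 { }.
  Root yew: left subtree has 0 nodes { }, right has 1 {sage}.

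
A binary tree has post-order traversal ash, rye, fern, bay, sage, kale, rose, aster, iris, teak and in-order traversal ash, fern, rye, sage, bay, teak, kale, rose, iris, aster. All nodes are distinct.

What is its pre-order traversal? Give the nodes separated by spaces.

The last element of post-order is the root; it splits in-order into left and right subtrees.
Root teak: left subtree has 5 nodes {ash, fern, rye, sage, bay}, right has 4 {kale, rose, iris, aster}.
  Root sage: left subtree has 3 nodes {ash, fern, rye}, right has 1 {bay}.
    Root fern: left subtree has 1 node {ash}, right has 1 {rye}.
  Root iris: left subtree has 2 nodes {kale, rose}, right has 1 {aster}.
    Root rose: left subtree has 1 node {kale}, right has 0 { }.

teak sage fern ash rye bay iris rose kale aster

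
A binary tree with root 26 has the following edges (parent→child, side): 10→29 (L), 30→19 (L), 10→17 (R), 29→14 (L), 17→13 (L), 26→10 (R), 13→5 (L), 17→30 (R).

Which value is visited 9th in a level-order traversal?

Level-order visits nodes level by level from the root, left to right within each level.
Level 0: 26
Level 1: 10
Level 2: 29, 17
Level 3: 14, 13, 30
Level 4: 5, 19
Full level-order sequence: 26, 10, 29, 17, 14, 13, 30, 5, 19.

19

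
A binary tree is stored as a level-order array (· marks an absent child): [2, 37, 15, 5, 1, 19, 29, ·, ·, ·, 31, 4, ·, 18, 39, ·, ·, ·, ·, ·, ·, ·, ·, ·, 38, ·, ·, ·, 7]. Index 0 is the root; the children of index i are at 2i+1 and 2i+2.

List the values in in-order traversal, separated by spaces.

5 37 1 31 2 4 38 19 15 18 7 29 39

In-order visits the left subtree, then the node, then the right subtree.
At 2: go left to 37.
  At 37: go left to 5.
    5 is a leaf — visit 5.
  Visit 37.
  At 37: go right to 1.
    At 1: no left child.
    Visit 1.
    At 1: go right to 31.
      31 is a leaf — visit 31.
Visit 2.
At 2: go right to 15.
  At 15: go left to 19.
    At 19: go left to 4.
      At 4: no left child.
      Visit 4.
      At 4: go right to 38.
        38 is a leaf — visit 38.
    Visit 19.
    At 19: no right child.
  Visit 15.
  At 15: go right to 29.
    At 29: go left to 18.
      At 18: no left child.
      Visit 18.
      At 18: go right to 7.
        7 is a leaf — visit 7.
    Visit 29.
    At 29: go right to 39.
      39 is a leaf — visit 39.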